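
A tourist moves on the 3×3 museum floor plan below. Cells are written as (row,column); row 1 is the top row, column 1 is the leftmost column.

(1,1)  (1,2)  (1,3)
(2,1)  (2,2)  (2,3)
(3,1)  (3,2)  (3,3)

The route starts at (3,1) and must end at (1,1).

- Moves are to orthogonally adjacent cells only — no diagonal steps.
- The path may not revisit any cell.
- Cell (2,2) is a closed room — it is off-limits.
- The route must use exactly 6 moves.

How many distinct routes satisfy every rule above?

1

Need simple routes of exactly 6 moves from (3,1) to (1,1) (Manhattan distance 2, so 2 moves are spent on a detour and 2 undoing it).
Enumerating: (3,1) (3,2) (3,3) (2,3) (1,3) (1,2) (1,1).
That gives 1 route.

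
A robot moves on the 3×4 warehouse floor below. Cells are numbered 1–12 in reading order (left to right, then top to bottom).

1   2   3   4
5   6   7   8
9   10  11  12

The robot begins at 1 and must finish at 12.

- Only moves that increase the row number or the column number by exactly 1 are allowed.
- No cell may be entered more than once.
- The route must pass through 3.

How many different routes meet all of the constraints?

A right/down-only route from 1 to 12 makes exactly 2 down-moves and 3 right-moves in some order.
With no other constraints that would be C(5,2) = 10 routes.
Split at 3 and multiply the segment counts: 1→3: 1; 3→12: 3; product = 3.
That gives 3 routes.

3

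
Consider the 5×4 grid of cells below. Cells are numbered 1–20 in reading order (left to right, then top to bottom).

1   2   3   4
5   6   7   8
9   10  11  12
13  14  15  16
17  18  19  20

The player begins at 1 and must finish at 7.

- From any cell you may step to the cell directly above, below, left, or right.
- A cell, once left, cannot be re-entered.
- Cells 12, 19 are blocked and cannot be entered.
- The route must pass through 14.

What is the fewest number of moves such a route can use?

7

Any route passes through 14 somewhere between 1 and 7. Summing Manhattan distances along the two legs (1 → 14 → 7) gives a lower bound of 4 + 3 = 7 moves.
A route of 7 moves achieves this: 1 → 5 → 9 → 13 → 14 → 10 → 6 → 7.
Since 7 matches the lower bound, it is optimal.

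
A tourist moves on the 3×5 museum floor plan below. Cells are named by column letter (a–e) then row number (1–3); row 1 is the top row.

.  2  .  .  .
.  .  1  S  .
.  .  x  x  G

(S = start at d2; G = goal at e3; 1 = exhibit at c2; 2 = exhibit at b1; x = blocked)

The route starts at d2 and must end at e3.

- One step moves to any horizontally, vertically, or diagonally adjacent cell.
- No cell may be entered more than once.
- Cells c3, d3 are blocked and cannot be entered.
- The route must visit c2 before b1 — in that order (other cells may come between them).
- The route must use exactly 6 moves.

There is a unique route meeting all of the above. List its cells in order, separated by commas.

d2, c2, b1, c1, d1, e2, e3

The waypoints must appear in the order c2, b1, with no cell reused.
Route from d2: left 1 to c2, up-left 1 to b1, right 2 to d1, down-right 1 to e2, down 1 to e3 — 6 moves in all.
Check: order respected (1 at step 1, 2 at step 2); 6 moves as required.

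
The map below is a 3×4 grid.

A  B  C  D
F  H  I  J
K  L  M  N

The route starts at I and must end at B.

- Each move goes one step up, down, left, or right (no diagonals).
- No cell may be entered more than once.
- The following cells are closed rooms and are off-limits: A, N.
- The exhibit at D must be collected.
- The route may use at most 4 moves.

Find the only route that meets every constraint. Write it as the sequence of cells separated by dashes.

I - J - D - C - B

The 4-move cap with required stops at D leaves no slack for detours.
Route from I: right to J, up to D, 2× left (reaching B) — 4 moves in all.
Check: all required cells visited; 4 ≤ 4 moves.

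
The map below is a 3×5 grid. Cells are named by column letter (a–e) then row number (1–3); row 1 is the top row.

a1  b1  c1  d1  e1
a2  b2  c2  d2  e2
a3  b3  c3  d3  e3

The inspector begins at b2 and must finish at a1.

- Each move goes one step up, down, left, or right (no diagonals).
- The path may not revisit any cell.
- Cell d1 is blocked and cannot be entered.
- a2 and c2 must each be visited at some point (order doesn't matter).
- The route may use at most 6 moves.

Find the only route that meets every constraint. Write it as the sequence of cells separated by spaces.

Any route must reach a2 and c2 and still end at a1 within 6 moves, so the order of the required stops is forced.
Route from b2: right to c2, down to c3, 2× left (reaching a3), 2× up (reaching a1) — 6 moves in all.
Check: all required cells visited; 6 ≤ 6 moves.

b2 c2 c3 b3 a3 a2 a1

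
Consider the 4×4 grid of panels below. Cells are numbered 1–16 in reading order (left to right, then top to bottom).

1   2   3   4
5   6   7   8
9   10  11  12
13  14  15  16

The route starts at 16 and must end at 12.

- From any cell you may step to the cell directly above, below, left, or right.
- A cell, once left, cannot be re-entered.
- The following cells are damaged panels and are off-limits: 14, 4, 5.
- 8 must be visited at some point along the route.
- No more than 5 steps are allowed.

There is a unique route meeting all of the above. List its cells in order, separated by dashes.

Any route must reach 8 and still end at 12 within 5 moves, so the order of the required stops is forced.
Route from 16: left 1 to 15, up 2 to 7, right 1 to 8, down 1 to 12 — 5 moves in all.
Check: all required cells visited; 5 ≤ 5 moves.

16 - 15 - 11 - 7 - 8 - 12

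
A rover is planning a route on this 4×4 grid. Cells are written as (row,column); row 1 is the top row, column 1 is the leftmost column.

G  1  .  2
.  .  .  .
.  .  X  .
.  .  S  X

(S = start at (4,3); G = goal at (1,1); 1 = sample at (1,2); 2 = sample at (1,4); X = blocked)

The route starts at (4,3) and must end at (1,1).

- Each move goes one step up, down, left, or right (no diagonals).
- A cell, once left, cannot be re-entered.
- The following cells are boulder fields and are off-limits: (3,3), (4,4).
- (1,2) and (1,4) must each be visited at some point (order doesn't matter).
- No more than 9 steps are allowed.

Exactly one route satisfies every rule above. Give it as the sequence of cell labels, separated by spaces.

(4,3) (4,2) (3,2) (2,2) (2,3) (2,4) (1,4) (1,3) (1,2) (1,1)

The budget equals the shortest possible length, so every move has to be on a shortest route through the required cells.
Route from (4,3): left 1 to (4,2), up 2 to (2,2), right 2 to (2,4), up 1 to (1,4), left 3 to (1,1) — 9 moves in all.
Check: all required cells visited; 9 ≤ 9 moves.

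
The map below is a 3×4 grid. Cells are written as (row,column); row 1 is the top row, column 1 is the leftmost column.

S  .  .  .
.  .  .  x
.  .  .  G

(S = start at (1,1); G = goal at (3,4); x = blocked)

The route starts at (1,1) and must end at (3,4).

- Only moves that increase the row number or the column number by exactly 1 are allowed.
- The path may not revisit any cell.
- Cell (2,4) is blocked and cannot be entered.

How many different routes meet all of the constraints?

A right/down-only route from (1,1) to (3,4) makes exactly 2 down-moves and 3 right-moves in some order.
With no other constraints that would be C(5,2) = 10 routes.
Subtract routes through each blocked cell (inclusion–exclusion for overlaps): − through (2,4): 4 → 6.
That gives 6 routes.

6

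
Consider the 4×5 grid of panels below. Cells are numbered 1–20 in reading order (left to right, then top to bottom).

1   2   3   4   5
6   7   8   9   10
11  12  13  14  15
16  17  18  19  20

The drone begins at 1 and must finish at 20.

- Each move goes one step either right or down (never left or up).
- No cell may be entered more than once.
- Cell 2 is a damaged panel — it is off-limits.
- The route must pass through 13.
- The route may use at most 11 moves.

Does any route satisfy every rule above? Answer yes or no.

yes

One route that works: 1 → 6 → 11 → 12 → 13 → 18 → 19 → 20.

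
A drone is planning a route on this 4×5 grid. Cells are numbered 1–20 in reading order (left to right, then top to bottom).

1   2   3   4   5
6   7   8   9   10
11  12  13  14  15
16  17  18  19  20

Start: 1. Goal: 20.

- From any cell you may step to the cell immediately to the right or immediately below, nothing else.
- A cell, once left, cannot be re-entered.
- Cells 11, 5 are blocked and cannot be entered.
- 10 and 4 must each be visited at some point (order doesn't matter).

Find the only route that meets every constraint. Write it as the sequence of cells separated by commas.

Moves only go right or down, so the column and row indices never decrease.
Route from 1: right 3 to 4, down 1 to 9, right 1 to 10, down 2 to 20 — 7 moves in all.
Check: all required cells visited.

1, 2, 3, 4, 9, 10, 15, 20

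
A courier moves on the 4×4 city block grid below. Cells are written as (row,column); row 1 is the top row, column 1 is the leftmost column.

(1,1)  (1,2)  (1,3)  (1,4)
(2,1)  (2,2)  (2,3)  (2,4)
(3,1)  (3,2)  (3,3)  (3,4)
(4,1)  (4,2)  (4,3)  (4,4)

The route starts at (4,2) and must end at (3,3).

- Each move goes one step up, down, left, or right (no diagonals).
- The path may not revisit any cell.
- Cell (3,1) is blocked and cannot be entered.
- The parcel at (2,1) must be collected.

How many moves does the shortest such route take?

8

Any route passes through (2,1) somewhere between (4,2) and (3,3). Summing Manhattan distances along the two legs ((4,2) → (2,1) → (3,3)) gives a lower bound of 3 + 3 = 6 moves.
The shortest route satisfying every rule uses 8 moves: (4,2) → (3,2) → (2,2) → (2,1) → (1,1) → (1,2) → (1,3) → (2,3) → (3,3).
The no-revisit rule (legs can't share cells) pushes the minimum above the 6-move bound; an exhaustive check rules out every length from 6 to 7, leaving 8 as the minimum.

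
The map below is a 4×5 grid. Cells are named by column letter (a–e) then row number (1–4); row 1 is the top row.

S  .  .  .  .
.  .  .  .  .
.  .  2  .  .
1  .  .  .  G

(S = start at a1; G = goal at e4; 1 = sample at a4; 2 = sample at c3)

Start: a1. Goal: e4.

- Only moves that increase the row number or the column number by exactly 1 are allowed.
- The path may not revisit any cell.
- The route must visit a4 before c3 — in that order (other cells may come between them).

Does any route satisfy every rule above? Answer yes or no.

c3 lies above a4, so going from a4 to c3 would need an upward move — but moves only go right/down, so a4 cannot be visited before c3.

no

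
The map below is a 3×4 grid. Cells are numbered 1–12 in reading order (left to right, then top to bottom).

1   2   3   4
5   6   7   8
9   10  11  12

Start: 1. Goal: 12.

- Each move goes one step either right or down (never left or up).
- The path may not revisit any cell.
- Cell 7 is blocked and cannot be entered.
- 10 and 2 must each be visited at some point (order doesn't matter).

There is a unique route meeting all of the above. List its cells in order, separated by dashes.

1 - 2 - 6 - 10 - 11 - 12

Moves only go right or down, so the column and row indices never decrease.
Route from 1: right to 2, 2× down (reaching 10), 2× right (reaching 12) — 5 moves in all.
Check: all required cells visited.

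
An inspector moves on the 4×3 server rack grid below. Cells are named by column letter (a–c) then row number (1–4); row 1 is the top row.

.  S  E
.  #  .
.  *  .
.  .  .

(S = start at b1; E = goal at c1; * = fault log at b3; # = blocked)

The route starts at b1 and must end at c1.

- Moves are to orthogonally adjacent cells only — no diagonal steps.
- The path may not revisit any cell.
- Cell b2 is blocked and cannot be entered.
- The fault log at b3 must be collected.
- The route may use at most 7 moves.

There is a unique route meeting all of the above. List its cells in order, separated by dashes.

b1 - a1 - a2 - a3 - b3 - c3 - c2 - c1

The 7-move cap with required stops at b3 leaves no slack for detours.
Route from b1: left to a1, 2× down (reaching a3), 2× right (reaching c3), 2× up (reaching c1) — 7 moves in all.
Check: all required cells visited; 7 ≤ 7 moves.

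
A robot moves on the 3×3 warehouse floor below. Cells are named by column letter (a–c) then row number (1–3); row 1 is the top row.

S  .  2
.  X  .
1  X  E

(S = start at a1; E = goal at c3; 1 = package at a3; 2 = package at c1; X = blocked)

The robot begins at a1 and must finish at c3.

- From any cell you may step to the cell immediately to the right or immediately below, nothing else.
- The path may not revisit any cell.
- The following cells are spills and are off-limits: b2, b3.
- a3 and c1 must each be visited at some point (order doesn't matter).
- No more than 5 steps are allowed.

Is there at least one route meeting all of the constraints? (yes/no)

no

a3 is below but to the left of c1: going c1 → a3 would need a leftward move and a3 → c1 an upward move, so no right/down-only route can visit both required cells.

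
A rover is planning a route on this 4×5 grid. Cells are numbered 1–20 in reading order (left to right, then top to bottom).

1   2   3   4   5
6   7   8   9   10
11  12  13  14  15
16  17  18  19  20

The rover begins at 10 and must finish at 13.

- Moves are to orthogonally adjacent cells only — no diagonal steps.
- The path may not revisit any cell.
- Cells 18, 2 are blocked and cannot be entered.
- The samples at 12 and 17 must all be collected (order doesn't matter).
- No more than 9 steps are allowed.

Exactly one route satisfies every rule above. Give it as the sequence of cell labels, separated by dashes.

10 - 9 - 8 - 7 - 6 - 11 - 16 - 17 - 12 - 13

The budget equals the shortest possible length, so every move has to be on a shortest route through the required cells.
Route from 10: 4× left (reaching 6), 2× down (reaching 16), right to 17, up to 12, right to 13 — 9 moves in all.
Check: all required cells visited; 9 ≤ 9 moves.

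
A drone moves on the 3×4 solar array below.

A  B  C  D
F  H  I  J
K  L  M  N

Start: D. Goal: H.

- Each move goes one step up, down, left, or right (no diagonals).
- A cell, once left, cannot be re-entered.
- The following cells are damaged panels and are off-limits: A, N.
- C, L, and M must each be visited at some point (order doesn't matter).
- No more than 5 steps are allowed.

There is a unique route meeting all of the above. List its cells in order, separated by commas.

D, C, I, M, L, H

The budget equals the shortest possible length, so every move has to be on a shortest route through the required cells.
Route from D: left to C, 2× down (reaching M), left to L, up to H — 5 moves in all.
Check: all required cells visited; 5 ≤ 5 moves.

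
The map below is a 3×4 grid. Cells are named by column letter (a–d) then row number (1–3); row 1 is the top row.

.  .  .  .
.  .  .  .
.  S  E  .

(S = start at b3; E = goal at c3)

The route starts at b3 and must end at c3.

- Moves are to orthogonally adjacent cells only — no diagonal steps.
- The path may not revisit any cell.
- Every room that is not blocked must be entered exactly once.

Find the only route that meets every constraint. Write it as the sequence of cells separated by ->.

Need to visit all 12 open cells exactly once, starting at b3 and ending at c3.
Cell a1 has only two open neighbours (a2 and b1), so the path must pass straight through it: one of those is the cell it's entered from and the other is where it exits.
Route from b3: left 1 to a3, up 2 to a1, right 1 to b1, down 1 to b2, right 1 to c2, up 1 to c1, right 1 to d1, down 2 to d3, left 1 to c3 — 11 moves in all.
Check: all 12 open cells covered.

b3 -> a3 -> a2 -> a1 -> b1 -> b2 -> c2 -> c1 -> d1 -> d2 -> d3 -> c3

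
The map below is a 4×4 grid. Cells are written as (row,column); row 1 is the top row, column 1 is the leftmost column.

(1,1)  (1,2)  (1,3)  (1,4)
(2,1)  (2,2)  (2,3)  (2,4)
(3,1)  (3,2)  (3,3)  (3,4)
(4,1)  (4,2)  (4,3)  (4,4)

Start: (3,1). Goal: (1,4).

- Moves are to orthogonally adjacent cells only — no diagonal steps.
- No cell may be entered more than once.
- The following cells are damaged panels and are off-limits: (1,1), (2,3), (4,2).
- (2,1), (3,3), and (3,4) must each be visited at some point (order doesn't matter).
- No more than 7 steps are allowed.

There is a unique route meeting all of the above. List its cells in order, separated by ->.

(3,1) -> (2,1) -> (2,2) -> (3,2) -> (3,3) -> (3,4) -> (2,4) -> (1,4)

The budget equals the shortest possible length, so every move has to be on a shortest route through the required cells.
Route from (3,1): up 1 to (2,1), right 1 to (2,2), down 1 to (3,2), right 2 to (3,4), up 2 to (1,4) — 7 moves in all.
Check: all required cells visited; 7 ≤ 7 moves.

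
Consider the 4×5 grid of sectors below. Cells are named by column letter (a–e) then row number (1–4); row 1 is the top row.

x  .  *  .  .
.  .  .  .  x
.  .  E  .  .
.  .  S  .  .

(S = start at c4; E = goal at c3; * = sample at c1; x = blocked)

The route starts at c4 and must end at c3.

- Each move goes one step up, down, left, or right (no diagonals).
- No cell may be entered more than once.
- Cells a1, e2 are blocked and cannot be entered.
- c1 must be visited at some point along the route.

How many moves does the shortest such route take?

7

Any route passes through c1 somewhere between c4 and c3. Summing Manhattan distances along the two legs (c4 → c1 → c3) gives a lower bound of 3 + 2 = 5 moves.
The shortest route satisfying every rule uses 7 moves: c4 → b4 → b3 → b2 → b1 → c1 → c2 → c3.
The no-revisit rule (legs can't share cells) pushes the minimum above the 5-move bound; an exhaustive check rules out every length from 5 to 6, leaving 7 as the minimum.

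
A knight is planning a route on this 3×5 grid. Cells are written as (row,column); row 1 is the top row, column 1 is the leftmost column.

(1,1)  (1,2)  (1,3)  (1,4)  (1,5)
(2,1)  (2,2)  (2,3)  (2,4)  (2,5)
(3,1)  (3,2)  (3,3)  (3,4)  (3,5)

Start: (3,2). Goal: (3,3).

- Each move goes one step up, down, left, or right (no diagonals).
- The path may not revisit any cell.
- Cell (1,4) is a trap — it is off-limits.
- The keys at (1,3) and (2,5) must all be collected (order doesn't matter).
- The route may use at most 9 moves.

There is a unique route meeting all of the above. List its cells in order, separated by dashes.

(3,2) - (2,2) - (1,2) - (1,3) - (2,3) - (2,4) - (2,5) - (3,5) - (3,4) - (3,3)

Any route must reach (1,3) and (2,5) and still end at (3,3) within 9 moves, so the order of the required stops is forced.
Route from (3,2): 2× up (reaching (1,2)), right to (1,3), down to (2,3), 2× right (reaching (2,5)), down to (3,5), 2× left (reaching (3,3)) — 9 moves in all.
Check: all required cells visited; 9 ≤ 9 moves.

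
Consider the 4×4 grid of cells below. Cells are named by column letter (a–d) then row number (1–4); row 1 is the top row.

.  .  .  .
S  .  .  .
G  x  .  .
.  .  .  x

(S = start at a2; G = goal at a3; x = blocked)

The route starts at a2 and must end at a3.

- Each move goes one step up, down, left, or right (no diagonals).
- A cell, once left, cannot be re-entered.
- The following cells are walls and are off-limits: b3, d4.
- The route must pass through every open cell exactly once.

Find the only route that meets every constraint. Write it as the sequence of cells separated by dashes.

Need to visit all 14 open cells exactly once, starting at a2 and ending at a3.
Cell b4 has only two open neighbours (a4 and c4), so the path must pass straight through it: one of those is the cell it's entered from and the other is where it exits.
Route from a2: up 1 to a1, right 1 to b1, down 1 to b2, right 1 to c2, up 1 to c1, right 1 to d1, down 2 to d3, left 1 to c3, down 1 to c4, left 2 to a4, up 1 to a3 — 13 moves in all.
Check: all 14 open cells covered.

a2 - a1 - b1 - b2 - c2 - c1 - d1 - d2 - d3 - c3 - c4 - b4 - a4 - a3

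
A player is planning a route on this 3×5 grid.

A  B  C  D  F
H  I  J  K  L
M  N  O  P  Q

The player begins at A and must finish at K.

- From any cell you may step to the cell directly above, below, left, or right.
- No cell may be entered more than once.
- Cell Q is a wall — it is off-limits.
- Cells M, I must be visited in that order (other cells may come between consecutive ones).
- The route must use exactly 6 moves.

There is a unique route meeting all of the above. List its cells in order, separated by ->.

The waypoints must appear in the order M, I, with no cell reused.
Route from A: down 2 to M, right 1 to N, up 1 to I, right 2 to K — 6 moves in all.
Check: order respected (M at step 2, I at step 4); 6 moves as required.

A -> H -> M -> N -> I -> J -> K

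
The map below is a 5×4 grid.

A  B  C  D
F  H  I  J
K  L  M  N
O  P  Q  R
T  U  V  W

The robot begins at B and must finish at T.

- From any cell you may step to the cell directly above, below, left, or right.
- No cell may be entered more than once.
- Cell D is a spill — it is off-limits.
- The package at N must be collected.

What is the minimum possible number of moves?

Any route passes through N somewhere between B and T. Summing Manhattan distances along the two legs (B → N → T) gives a lower bound of 4 + 5 = 9 moves.
A route of 9 moves achieves this: B → H → L → M → N → R → W → V → U → T.
Since 9 matches the lower bound, it is optimal.

9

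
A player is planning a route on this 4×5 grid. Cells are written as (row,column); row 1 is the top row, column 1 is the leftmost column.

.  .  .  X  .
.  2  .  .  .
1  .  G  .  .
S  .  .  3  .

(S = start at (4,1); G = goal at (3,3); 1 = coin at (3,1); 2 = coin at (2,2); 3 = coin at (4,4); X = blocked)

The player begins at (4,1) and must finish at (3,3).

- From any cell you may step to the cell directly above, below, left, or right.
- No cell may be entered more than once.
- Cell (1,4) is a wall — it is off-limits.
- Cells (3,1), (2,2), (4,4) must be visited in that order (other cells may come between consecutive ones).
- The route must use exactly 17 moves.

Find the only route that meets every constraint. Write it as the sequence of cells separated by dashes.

(4,1) - (3,1) - (2,1) - (1,1) - (1,2) - (1,3) - (2,3) - (2,2) - (3,2) - (4,2) - (4,3) - (4,4) - (4,5) - (3,5) - (2,5) - (2,4) - (3,4) - (3,3)

The waypoints must appear in the order (3,1), (2,2), (4,4), with no cell reused.
Route from (4,1): up 3 to (1,1), right 2 to (1,3), down 1 to (2,3), left 1 to (2,2), down 2 to (4,2), right 3 to (4,5), up 2 to (2,5), left 1 to (2,4), down 1 to (3,4), left 1 to (3,3) — 17 moves in all.
Check: order respected (1 at step 1, 2 at step 7, 3 at step 11); 17 moves as required.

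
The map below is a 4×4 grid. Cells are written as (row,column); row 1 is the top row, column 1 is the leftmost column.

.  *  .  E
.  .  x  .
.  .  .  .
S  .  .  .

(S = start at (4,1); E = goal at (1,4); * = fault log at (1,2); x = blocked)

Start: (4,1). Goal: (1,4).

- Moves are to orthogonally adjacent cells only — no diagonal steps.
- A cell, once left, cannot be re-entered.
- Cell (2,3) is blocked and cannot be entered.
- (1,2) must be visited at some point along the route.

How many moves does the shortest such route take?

Any route passes through (1,2) somewhere between (4,1) and (1,4). Summing Manhattan distances along the two legs ((4,1) → (1,2) → (1,4)) gives a lower bound of 4 + 2 = 6 moves.
A route of 6 moves achieves this: (4,1) → (3,1) → (2,1) → (1,1) → (1,2) → (1,3) → (1,4).
Since 6 matches the lower bound, it is optimal.

6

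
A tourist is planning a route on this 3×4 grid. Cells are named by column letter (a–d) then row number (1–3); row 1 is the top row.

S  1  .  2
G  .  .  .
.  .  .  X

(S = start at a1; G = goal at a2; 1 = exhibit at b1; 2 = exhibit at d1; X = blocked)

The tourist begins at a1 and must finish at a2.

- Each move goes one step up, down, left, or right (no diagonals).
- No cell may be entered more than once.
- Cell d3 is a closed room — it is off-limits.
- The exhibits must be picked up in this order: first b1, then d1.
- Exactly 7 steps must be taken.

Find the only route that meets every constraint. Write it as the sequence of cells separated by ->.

The waypoints must appear in the order b1, d1, with no cell reused.
Route from a1: right 3 to d1, down 1 to d2, left 3 to a2 — 7 moves in all.
Check: order respected (1 at step 1, 2 at step 3); 7 moves as required.

a1 -> b1 -> c1 -> d1 -> d2 -> c2 -> b2 -> a2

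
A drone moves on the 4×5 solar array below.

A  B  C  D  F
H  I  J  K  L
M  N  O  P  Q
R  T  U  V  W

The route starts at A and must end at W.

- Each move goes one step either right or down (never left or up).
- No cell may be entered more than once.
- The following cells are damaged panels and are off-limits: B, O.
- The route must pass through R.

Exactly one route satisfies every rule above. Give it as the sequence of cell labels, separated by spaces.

A H M R T U V W

Moves only go right or down, so the column and row indices never decrease.
Route from A: down 3 to R, right 4 to W — 7 moves in all.
Check: all required cells visited.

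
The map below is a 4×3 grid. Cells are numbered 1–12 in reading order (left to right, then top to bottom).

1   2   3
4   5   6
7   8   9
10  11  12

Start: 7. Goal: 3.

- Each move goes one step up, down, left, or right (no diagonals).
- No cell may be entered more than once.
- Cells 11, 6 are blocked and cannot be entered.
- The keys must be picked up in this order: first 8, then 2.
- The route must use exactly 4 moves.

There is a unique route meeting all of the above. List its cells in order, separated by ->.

7 -> 8 -> 5 -> 2 -> 3

The waypoints must appear in the order 8, 2, with no cell reused.
Route from 7: right to 8, 2× up (reaching 2), right to 3 — 4 moves in all.
Check: order respected (8 at step 1, 2 at step 3); 4 moves as required.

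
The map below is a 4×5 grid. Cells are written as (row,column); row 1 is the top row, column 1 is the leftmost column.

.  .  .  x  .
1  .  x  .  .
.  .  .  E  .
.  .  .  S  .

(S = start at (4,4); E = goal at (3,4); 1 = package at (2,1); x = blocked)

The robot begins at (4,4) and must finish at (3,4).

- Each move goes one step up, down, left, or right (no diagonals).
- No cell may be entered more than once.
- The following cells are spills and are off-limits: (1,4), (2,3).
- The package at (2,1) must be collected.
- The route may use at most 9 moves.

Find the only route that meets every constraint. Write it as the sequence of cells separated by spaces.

The budget equals the shortest possible length, so every move has to be on a shortest route through the required cells.
Route from (4,4): left 3 to (4,1), up 2 to (2,1), right 1 to (2,2), down 1 to (3,2), right 2 to (3,4) — 9 moves in all.
Check: all required cells visited; 9 ≤ 9 moves.

(4,4) (4,3) (4,2) (4,1) (3,1) (2,1) (2,2) (3,2) (3,3) (3,4)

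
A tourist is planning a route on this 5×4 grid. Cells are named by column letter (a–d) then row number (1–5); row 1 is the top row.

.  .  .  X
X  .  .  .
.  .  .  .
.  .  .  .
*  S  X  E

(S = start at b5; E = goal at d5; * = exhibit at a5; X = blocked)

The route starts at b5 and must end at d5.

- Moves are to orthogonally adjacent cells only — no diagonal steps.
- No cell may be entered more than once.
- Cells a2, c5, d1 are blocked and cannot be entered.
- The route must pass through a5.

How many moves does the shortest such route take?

6

Any route passes through a5 somewhere between b5 and d5. Summing Manhattan distances along the two legs (b5 → a5 → d5) gives a lower bound of 1 + 3 = 4 moves.
That bound ignores the blocked cells. Measuring each leg by the fewest moves that actually steer around them (b5→a5: 1; a5→d5: 5) raises the lower bound to 6.
A route of 6 moves exists: b5 → a5 → a4 → b4 → c4 → d4 → d5.
Since 6 matches that lower bound, it is optimal.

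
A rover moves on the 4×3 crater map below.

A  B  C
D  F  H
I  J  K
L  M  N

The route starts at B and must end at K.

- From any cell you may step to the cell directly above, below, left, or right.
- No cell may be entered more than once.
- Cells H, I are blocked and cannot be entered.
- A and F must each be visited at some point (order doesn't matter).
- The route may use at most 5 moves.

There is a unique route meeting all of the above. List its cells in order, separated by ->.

B -> A -> D -> F -> J -> K

The 5-move cap with required stops at A, F leaves no slack for detours.
Route from B: left to A, down to D, right to F, down to J, right to K — 5 moves in all.
Check: all required cells visited; 5 ≤ 5 moves.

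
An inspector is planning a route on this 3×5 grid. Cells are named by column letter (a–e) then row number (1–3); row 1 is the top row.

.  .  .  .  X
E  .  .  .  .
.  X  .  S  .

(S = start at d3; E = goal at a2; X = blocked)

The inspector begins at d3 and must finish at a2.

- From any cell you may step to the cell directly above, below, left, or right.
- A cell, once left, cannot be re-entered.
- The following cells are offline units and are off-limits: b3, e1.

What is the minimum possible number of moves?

The Manhattan distance from d3 to a2 is |3−2| + |4−1| = 4, so at least 4 moves are needed.
A route of 4 moves achieves this: d3 → d2 → c2 → b2 → a2.
Since 4 matches the lower bound, it is optimal.

4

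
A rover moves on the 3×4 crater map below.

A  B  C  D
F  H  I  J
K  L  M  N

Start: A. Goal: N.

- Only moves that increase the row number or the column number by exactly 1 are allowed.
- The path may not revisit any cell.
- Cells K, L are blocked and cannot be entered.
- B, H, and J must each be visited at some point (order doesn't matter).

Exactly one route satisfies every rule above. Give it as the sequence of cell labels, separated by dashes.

A - B - H - I - J - N

Moves only go right or down, so the column and row indices never decrease.
Route from A: right to B, down to H, 2× right (reaching J), down to N — 5 moves in all.
Check: all required cells visited.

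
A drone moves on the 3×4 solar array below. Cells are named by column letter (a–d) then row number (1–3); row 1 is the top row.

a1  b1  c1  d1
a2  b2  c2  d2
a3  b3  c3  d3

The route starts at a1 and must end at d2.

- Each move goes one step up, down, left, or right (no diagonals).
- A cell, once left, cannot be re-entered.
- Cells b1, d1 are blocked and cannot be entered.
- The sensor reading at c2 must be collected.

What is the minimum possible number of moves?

4

Any route passes through c2 somewhere between a1 and d2. Summing Manhattan distances along the two legs (a1 → c2 → d2) gives a lower bound of 3 + 1 = 4 moves.
A route of 4 moves achieves this: a1 → a2 → b2 → c2 → d2.
Since 4 matches the lower bound, it is optimal.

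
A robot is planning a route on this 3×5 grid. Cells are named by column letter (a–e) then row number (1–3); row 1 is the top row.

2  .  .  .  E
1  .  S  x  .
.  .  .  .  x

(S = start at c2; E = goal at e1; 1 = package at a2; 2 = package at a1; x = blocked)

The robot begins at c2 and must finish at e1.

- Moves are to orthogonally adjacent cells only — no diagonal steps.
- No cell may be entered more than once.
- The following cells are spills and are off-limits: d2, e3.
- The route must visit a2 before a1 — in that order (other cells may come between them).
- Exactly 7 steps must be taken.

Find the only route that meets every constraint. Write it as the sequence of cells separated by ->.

c2 -> b2 -> a2 -> a1 -> b1 -> c1 -> d1 -> e1

The waypoints must appear in the order a2, a1, with no cell reused.
Route from c2: 2× left (reaching a2), up to a1, 4× right (reaching e1) — 7 moves in all.
Check: order respected (1 at step 2, 2 at step 3); 7 moves as required.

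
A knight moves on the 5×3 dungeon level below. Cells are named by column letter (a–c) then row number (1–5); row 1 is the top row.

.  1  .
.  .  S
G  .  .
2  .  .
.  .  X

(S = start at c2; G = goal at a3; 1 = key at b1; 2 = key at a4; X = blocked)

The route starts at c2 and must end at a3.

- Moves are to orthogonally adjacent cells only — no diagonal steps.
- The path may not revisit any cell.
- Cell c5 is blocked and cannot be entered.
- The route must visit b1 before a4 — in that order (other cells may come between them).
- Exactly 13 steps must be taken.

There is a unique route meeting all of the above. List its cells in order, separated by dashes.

The waypoints must appear in the order b1, a4, with no cell reused.
Route from c2: up 1 to c1, left 2 to a1, down 1 to a2, right 1 to b2, down 1 to b3, right 1 to c3, down 1 to c4, left 1 to b4, down 1 to b5, left 1 to a5, up 2 to a3 — 13 moves in all.
Check: order respected (1 at step 2, 2 at step 12); 13 moves as required.

c2 - c1 - b1 - a1 - a2 - b2 - b3 - c3 - c4 - b4 - b5 - a5 - a4 - a3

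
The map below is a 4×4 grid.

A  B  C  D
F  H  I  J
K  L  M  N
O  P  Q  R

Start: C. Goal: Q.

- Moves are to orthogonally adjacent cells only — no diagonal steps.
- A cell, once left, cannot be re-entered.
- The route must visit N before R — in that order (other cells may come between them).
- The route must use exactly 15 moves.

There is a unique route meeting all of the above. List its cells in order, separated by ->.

C -> D -> J -> I -> H -> B -> A -> F -> K -> O -> P -> L -> M -> N -> R -> Q

The waypoints must appear in the order N, R, with no cell reused.
Route from C: right 1 to D, down 1 to J, left 2 to H, up 1 to B, left 1 to A, down 3 to O, right 1 to P, up 1 to L, right 2 to N, down 1 to R, left 1 to Q — 15 moves in all.
Check: order respected (N at step 13, R at step 14); 15 moves as required.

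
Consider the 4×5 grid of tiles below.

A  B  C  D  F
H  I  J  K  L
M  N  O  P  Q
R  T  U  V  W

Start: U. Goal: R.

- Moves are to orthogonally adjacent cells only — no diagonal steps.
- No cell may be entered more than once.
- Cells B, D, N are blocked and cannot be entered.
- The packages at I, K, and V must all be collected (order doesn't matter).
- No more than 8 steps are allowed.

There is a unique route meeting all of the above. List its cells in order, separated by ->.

U -> V -> P -> K -> J -> I -> H -> M -> R

Any route must reach I, K, and V and still end at R within 8 moves, so the order of the required stops is forced.
Route from U: right 1 to V, up 2 to K, left 3 to H, down 2 to R — 8 moves in all.
Check: all required cells visited; 8 ≤ 8 moves.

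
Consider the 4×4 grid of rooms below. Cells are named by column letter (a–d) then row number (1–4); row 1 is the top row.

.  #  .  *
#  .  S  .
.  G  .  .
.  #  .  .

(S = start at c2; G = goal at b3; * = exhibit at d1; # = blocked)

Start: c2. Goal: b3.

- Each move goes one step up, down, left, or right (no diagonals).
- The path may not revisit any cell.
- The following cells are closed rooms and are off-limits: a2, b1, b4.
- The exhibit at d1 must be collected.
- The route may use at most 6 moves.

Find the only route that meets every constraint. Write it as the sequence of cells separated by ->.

The 6-move cap with required stops at d1 leaves no slack for detours.
Route from c2: up to c1, right to d1, 2× down (reaching d3), 2× left (reaching b3) — 6 moves in all.
Check: all required cells visited; 6 ≤ 6 moves.

c2 -> c1 -> d1 -> d2 -> d3 -> c3 -> b3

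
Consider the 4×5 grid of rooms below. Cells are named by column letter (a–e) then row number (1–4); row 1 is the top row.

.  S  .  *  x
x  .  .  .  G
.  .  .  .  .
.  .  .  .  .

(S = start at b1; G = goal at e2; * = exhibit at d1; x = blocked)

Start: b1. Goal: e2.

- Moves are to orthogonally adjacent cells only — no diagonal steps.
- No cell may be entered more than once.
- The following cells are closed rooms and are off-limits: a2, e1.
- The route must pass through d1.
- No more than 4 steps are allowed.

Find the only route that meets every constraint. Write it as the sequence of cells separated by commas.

Any route must reach d1 and still end at e2 within 4 moves, so the order of the required stops is forced.
Route from b1: right 2 to d1, down 1 to d2, right 1 to e2 — 4 moves in all.
Check: all required cells visited; 4 ≤ 4 moves.

b1, c1, d1, d2, e2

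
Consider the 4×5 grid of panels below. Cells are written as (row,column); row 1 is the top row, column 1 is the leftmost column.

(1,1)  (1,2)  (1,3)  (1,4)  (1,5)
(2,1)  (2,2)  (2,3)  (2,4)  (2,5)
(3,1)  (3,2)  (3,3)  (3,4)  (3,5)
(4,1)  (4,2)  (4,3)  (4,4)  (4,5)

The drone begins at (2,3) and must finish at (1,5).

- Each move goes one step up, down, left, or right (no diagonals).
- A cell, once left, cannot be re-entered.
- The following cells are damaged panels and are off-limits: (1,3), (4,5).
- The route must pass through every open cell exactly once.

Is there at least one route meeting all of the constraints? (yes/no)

One route that works: (2,3) → (3,3) → (3,2) → (2,2) → (1,2) → (1,1) → (2,1) → (3,1) → (4,1) → (4,2) → (4,3) → (4,4) → (3,4) → (3,5) → (2,5) → (2,4) → (1,4) → (1,5).

yes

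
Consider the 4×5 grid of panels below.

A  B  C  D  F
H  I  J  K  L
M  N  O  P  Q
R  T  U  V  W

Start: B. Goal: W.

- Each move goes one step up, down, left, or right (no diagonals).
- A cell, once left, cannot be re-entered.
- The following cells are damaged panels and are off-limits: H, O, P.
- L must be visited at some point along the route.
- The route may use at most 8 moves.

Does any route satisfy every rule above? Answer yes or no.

One route that works: B → I → J → K → L → Q → W.

yes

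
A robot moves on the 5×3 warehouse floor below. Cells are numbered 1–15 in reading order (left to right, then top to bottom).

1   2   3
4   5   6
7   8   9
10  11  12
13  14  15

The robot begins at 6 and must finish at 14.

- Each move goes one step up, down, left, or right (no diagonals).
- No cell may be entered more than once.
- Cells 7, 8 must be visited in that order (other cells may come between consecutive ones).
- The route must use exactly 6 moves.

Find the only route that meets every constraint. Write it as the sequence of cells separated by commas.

The waypoints must appear in the order 7, 8, with no cell reused.
Route from 6: left 2 to 4, down 1 to 7, right 1 to 8, down 2 to 14 — 6 moves in all.
Check: order respected (7 at step 3, 8 at step 4); 6 moves as required.

6, 5, 4, 7, 8, 11, 14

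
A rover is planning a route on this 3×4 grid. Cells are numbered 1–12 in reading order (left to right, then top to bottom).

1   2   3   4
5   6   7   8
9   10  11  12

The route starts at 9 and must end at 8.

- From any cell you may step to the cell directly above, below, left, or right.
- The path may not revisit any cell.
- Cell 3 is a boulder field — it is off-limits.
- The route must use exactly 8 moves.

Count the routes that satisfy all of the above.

Need simple routes of exactly 8 moves from 9 to 8 (Manhattan distance 4, so 2 moves are spent on a detour and 2 undoing it).
Enumerating: 9 5 1 2 6 10 11 7 8 | 9 5 1 2 6 10 11 12 8 | 9 5 1 2 6 7 11 12 8.
That gives 3 routes.

3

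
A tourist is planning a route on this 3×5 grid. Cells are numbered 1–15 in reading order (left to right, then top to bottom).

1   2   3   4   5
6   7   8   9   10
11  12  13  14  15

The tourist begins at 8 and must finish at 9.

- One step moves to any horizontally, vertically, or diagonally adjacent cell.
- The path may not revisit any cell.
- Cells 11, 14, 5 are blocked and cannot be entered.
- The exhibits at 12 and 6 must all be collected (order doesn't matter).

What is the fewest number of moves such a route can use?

Any route passes through 12 and 6 in some order between 8 and 9. Summing Chebyshev distances along each leg and taking the cheapest ordering (8 → 6 → 12 → 9) gives a lower bound of 2 + 1 + 2 = 5 moves.
A route of 5 moves achieves this: 8 → 2 → 6 → 12 → 13 → 9.
Since 5 matches the lower bound, it is optimal.

5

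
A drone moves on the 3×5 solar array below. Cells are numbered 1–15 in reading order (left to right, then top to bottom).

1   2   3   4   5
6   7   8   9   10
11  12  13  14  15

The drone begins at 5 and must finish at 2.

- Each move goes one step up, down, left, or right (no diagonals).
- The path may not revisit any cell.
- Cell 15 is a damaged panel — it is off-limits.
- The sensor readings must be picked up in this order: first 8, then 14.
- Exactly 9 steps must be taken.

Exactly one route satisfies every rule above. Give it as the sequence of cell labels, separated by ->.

The waypoints must appear in the order 8, 14, with no cell reused.
Route from 5: left 2 to 3, down 1 to 8, right 1 to 9, down 1 to 14, left 2 to 12, up 2 to 2 — 9 moves in all.
Check: order respected (8 at step 3, 14 at step 5); 9 moves as required.

5 -> 4 -> 3 -> 8 -> 9 -> 14 -> 13 -> 12 -> 7 -> 2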